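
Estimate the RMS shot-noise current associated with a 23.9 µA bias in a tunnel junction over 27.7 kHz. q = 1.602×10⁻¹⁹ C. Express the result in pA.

461 pA

I_n = √(2qI·B)
2qI·B = 2 × 1.602×10⁻¹⁹ × 2.39×10⁻⁵ × 2.77×10⁴ = 2.12×10⁻¹⁹ A²
I_n = √(2.12×10⁻¹⁹) = 4.61×10⁻¹⁰ A = 461 pA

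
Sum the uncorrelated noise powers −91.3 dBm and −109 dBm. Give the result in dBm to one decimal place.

−91.2 dBm

Convert to linear, add, convert back:
P₁ = 7.41×10⁻¹³ W, P₂ = 1.26×10⁻¹⁴ W
P_tot = 7.54×10⁻¹³ W → 10 log₁₀(P_tot / 10⁻³) = −91.2 dBm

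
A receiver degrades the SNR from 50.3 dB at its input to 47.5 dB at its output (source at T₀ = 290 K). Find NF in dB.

NF (dB) = SNR_in(dB) − SNR_out(dB) when the source is at T₀
NF = 50.3 − 47.5 = 2.8 dB

2.8 dB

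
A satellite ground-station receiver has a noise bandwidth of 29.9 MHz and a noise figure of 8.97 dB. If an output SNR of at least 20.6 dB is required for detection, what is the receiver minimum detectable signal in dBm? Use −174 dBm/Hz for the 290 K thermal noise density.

−69.7 dBm

Sensitivity = −174 + 10 log₁₀(B) + NF + SNR_min
= −174 + 74.76 + 8.97 + 20.6
= −69.67 dBm → −69.7 dBm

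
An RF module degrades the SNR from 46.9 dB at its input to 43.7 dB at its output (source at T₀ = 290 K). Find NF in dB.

3.2 dB

NF (dB) = SNR_in(dB) − SNR_out(dB) when the source is at T₀
NF = 46.9 − 43.7 = 3.2 dB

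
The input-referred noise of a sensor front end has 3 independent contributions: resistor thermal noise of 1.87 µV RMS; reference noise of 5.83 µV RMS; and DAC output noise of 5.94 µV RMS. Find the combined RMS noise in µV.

Uncorrelated sources add in power (mean-square): V_tot = √(ΣV_i²)
V_tot = √[(1.87×10⁻⁶)² + (5.83×10⁻⁶)² + (5.94×10⁻⁶)²] = 8.53×10⁻⁶ V = 8.53 µV

8.53 µV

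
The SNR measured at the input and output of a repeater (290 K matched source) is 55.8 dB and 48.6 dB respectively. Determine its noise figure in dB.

NF (dB) = SNR_in(dB) − SNR_out(dB) when the source is at T₀
NF = 55.8 − 48.6 = 7.2 dB

7.2 dB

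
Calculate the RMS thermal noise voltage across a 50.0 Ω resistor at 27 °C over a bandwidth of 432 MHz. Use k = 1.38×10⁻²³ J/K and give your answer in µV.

T = 27 °C + 273.15 = 300.15 K
V_n = √(4kTRB)
4kTRB = 4 × 1.38×10⁻²³ × 300.15 × 5.00×10¹ × 4.32×10⁸ = 3.58×10⁻¹⁰ V²
V_n = √(3.58×10⁻¹⁰) = 1.89×10⁻⁵ V = 18.9 µV

18.9 µV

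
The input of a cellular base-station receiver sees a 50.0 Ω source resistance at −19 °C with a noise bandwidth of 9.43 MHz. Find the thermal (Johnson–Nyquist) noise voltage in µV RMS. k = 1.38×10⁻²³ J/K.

2.57 µV

T = −19 °C + 273.15 = 254.15 K
V_n = √(4kTRB)
4kTRB = 4 × 1.38×10⁻²³ × 254.15 × 5.00×10¹ × 9.43×10⁶ = 6.61×10⁻¹² V²
V_n = √(6.61×10⁻¹²) = 2.57×10⁻⁶ V = 2.57 µV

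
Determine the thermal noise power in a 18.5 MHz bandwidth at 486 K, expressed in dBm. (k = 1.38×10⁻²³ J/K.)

−99.1 dBm

P_n = kTB = 1.38×10⁻²³ × 486 × 1.85×10⁷ = 1.24×10⁻¹³ W
In dBm: 10 log₁₀(1.24×10⁻¹³ / 10⁻³) = −99.1 dBm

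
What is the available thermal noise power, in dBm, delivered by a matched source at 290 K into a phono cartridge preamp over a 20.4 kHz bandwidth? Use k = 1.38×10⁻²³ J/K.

−130.9 dBm

P_n = kTB = 1.38×10⁻²³ × 290 × 2.04×10⁴ = 8.16×10⁻¹⁷ W
In dBm: 10 log₁₀(8.16×10⁻¹⁷ / 10⁻³) = −130.9 dBm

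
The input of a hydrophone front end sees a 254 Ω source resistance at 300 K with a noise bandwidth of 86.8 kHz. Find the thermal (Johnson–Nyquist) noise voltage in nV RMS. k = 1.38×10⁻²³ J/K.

V_n = √(4kTRB)
4kTRB = 4 × 1.38×10⁻²³ × 300 × 2.54×10² × 8.68×10⁴ = 3.65×10⁻¹³ V²
V_n = √(3.65×10⁻¹³) = 6.04×10⁻⁷ V = 604 nV

604 nV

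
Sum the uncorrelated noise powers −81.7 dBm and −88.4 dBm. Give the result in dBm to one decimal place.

Convert to linear, add, convert back:
P₁ = 6.76×10⁻¹² W, P₂ = 1.45×10⁻¹² W
P_tot = 8.21×10⁻¹² W → 10 log₁₀(P_tot / 10⁻³) = −80.9 dBm

−80.9 dBm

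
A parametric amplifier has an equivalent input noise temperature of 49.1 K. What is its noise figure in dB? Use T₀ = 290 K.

0.679 dB

F = 1 + T_e/T₀ = 1 + 49.1/290 = 1.16931
NF = 10 log₁₀(1.16931) = 0.679 dB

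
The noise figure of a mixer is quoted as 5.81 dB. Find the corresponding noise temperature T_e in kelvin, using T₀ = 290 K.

F = 10^(5.81/10) = 3.81066
T_e = (F − 1)·T₀ = (3.81066 − 1) × 290 = 815 K

815 K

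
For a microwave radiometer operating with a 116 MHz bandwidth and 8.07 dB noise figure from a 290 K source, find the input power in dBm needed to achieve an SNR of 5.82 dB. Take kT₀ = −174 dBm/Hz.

Sensitivity = −174 + 10 log₁₀(B) + NF + SNR_min
= −174 + 80.64 + 8.07 + 5.82
= −79.47 dBm → −79.5 dBm

−79.5 dBm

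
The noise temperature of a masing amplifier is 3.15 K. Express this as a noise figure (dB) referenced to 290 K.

F = 1 + T_e/T₀ = 1 + 3.15/290 = 1.01086
NF = 10 log₁₀(1.01086) = 0.047 dB

0.047 dB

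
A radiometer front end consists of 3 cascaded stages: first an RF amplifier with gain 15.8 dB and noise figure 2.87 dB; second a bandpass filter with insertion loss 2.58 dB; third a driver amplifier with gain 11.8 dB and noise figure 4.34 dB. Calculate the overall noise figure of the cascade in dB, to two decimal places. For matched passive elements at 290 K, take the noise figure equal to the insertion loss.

3.10 dB

Convert to linear (a loss of L dB is a gain of −L dB): F_i = 10^(NF_i/10), G_i = 10^(G_i,dB/10)
  Stage 1: F_1 = 10^(2.87/10) = 1.936, G_1 = 10^(15.8/10) = 38.02
  Stage 2: F_2 = 10^(2.58/10) = 1.811, G_2 = 10^(−2.58/10) = 0.5521
  Stage 3: F_3 = 10^(4.34/10) = 2.716, G_3 = 10^(11.8/10) = 15.14
Friis cascade:
  F = 1.936 + (1.811 − 1)/38.02 + (2.716 − 1)/20.99 = 2.040
NF = 10 log₁₀(2.040) = 3.10 dB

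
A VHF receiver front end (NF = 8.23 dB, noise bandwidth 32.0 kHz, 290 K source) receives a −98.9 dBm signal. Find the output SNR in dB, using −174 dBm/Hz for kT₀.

Noise floor: N = −174 + 10 log₁₀(B) + NF
10 log₁₀(3.20×10⁴) = 45.05 dB
N = −174 + 45.05 + 8.23 = −120.72 dBm
SNR = P_sig − N = −98.9 − (−120.72) = 21.82 dB → 21.8 dB

21.8 dB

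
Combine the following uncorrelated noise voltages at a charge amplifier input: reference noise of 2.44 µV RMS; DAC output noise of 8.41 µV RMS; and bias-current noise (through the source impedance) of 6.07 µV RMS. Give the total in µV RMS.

10.7 µV

Uncorrelated sources add in power (mean-square): V_tot = √(ΣV_i²)
V_tot = √[(2.44×10⁻⁶)² + (8.41×10⁻⁶)² + (6.07×10⁻⁶)²] = 1.07×10⁻⁵ V = 10.7 µV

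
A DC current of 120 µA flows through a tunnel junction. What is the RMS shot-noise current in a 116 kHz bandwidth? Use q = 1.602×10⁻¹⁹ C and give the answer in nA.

I_n = √(2qI·B)
2qI·B = 2 × 1.602×10⁻¹⁹ × 1.20×10⁻⁴ × 1.16×10⁵ = 4.46×10⁻¹⁸ A²
I_n = √(4.46×10⁻¹⁸) = 2.11×10⁻⁹ A = 2.11 nA

2.11 nA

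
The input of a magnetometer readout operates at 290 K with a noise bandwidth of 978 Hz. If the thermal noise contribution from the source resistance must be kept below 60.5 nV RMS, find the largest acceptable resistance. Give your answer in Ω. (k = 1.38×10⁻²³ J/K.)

Johnson–Nyquist: V_n = √(4kTRB) ⇒ R = V_n² / (4kTB)
4kTB = 4 × 1.38×10⁻²³ × 290 × 9.78×10² = 1.57×10⁻¹⁷
R = (6.05×10⁻⁸)² / 1.57×10⁻¹⁷ = 2.34×10² Ω = 234 Ω

234 Ω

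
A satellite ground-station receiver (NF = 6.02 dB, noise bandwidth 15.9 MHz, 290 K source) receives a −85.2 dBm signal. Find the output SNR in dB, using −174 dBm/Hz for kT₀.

10.8 dB

Noise floor: N = −174 + 10 log₁₀(B) + NF
10 log₁₀(1.59×10⁷) = 72.01 dB
N = −174 + 72.01 + 6.02 = −95.97 dBm
SNR = P_sig − N = −85.2 − (−95.97) = 10.77 dB → 10.8 dB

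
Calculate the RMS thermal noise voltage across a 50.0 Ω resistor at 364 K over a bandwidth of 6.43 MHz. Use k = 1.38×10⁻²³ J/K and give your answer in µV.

V_n = √(4kTRB)
4kTRB = 4 × 1.38×10⁻²³ × 364 × 5.00×10¹ × 6.43×10⁶ = 6.46×10⁻¹² V²
V_n = √(6.46×10⁻¹²) = 2.54×10⁻⁶ V = 2.54 µV

2.54 µV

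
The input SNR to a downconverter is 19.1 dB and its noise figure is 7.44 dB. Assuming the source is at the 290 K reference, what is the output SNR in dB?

By definition F = SNR_in/SNR_out, so in dB: SNR_out = SNR_in − NF
SNR_out = 19.1 − 7.44 = 11.66 dB

11.66 dB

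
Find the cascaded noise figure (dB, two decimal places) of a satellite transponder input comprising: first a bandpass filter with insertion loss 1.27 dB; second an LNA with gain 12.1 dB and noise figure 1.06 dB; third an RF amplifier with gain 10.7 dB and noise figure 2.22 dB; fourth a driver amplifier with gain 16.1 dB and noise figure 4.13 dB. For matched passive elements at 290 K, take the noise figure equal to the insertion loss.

2.50 dB

Convert to linear (a loss of L dB is a gain of −L dB): F_i = 10^(NF_i/10), G_i = 10^(G_i,dB/10)
  Stage 1: F_1 = 10^(1.27/10) = 1.340, G_1 = 10^(−1.27/10) = 0.7464
  Stage 2: F_2 = 10^(1.06/10) = 1.276, G_2 = 10^(12.1/10) = 16.22
  Stage 3: F_3 = 10^(2.22/10) = 1.667, G_3 = 10^(10.7/10) = 11.75
  Stage 4: F_4 = 10^(4.13/10) = 2.588, G_4 = 10^(16.1/10) = 40.74
Friis cascade:
  F = 1.340 + (1.276 − 1)/0.7464 + (1.667 − 1)/12.11 + (2.588 − 1)/142.2 = 1.776
NF = 10 log₁₀(1.776) = 2.50 dB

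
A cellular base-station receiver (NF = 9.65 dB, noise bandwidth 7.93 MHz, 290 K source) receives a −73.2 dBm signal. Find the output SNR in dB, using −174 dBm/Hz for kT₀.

Noise floor: N = −174 + 10 log₁₀(B) + NF
10 log₁₀(7.93×10⁶) = 68.99 dB
N = −174 + 68.99 + 9.65 = −95.36 dBm
SNR = P_sig − N = −73.2 − (−95.36) = 22.16 dB → 22.2 dB

22.2 dB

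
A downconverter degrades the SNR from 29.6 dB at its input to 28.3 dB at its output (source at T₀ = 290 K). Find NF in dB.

1.3 dB

NF (dB) = SNR_in(dB) − SNR_out(dB) when the source is at T₀
NF = 29.6 − 28.3 = 1.3 dB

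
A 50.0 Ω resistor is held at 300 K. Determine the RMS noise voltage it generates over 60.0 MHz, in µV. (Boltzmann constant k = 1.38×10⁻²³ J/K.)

V_n = √(4kTRB)
4kTRB = 4 × 1.38×10⁻²³ × 300 × 5.00×10¹ × 6.00×10⁷ = 4.97×10⁻¹¹ V²
V_n = √(4.97×10⁻¹¹) = 7.05×10⁻⁶ V = 7.05 µV

7.05 µV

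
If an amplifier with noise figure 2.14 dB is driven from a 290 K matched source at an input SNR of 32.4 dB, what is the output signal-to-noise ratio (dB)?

By definition F = SNR_in/SNR_out, so in dB: SNR_out = SNR_in − NF
SNR_out = 32.4 − 2.14 = 30.26 dB

30.26 dB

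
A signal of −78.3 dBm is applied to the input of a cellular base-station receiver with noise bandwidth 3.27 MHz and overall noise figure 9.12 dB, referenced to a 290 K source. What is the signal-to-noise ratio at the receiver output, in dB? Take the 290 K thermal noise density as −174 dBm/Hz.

Noise floor: N = −174 + 10 log₁₀(B) + NF
10 log₁₀(3.27×10⁶) = 65.15 dB
N = −174 + 65.15 + 9.12 = −99.73 dBm
SNR = P_sig − N = −78.3 − (−99.73) = 21.43 dB → 21.4 dB

21.4 dB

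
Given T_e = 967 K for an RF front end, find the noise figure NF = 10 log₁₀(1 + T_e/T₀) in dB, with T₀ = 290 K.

F = 1 + T_e/T₀ = 1 + 967/290 = 4.33448
NF = 10 log₁₀(4.33448) = 6.37 dB

6.37 dB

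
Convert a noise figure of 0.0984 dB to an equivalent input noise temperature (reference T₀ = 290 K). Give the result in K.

F = 10^(0.0984/10) = 1.02292
T_e = (F − 1)·T₀ = (1.02292 − 1) × 290 = 6.65 K

6.65 K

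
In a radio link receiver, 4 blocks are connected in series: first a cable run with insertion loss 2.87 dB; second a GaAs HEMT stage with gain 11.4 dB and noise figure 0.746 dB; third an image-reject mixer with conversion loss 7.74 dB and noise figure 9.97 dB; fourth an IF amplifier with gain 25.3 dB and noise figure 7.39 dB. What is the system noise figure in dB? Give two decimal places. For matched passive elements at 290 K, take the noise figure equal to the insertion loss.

8.63 dB

Convert to linear (a loss of L dB is a gain of −L dB): F_i = 10^(NF_i/10), G_i = 10^(G_i,dB/10)
  Stage 1: F_1 = 10^(2.87/10) = 1.936, G_1 = 10^(−2.87/10) = 0.5164
  Stage 2: F_2 = 10^(0.746/10) = 1.187, G_2 = 10^(11.4/10) = 13.80
  Stage 3: F_3 = 10^(9.97/10) = 9.931, G_3 = 10^(−7.74/10) = 0.1683
  Stage 4: F_4 = 10^(7.39/10) = 5.483, G_4 = 10^(25.3/10) = 338.8
Friis cascade:
  F = 1.936 + (1.187 − 1)/0.5164 + (9.931 − 1)/7.129 + (5.483 − 1)/1.199 = 7.289
NF = 10 log₁₀(7.289) = 8.63 dB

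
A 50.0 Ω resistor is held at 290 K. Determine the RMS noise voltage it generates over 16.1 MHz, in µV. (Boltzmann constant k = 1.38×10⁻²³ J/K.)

V_n = √(4kTRB)
4kTRB = 4 × 1.38×10⁻²³ × 290 × 5.00×10¹ × 1.61×10⁷ = 1.29×10⁻¹¹ V²
V_n = √(1.29×10⁻¹¹) = 3.59×10⁻⁶ V = 3.59 µV

3.59 µV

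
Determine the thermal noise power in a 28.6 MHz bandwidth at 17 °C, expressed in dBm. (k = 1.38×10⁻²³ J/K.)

−99.4 dBm

T = 17 °C + 273.15 = 290.15 K
P_n = kTB = 1.38×10⁻²³ × 290.15 × 2.86×10⁷ = 1.15×10⁻¹³ W
In dBm: 10 log₁₀(1.15×10⁻¹³ / 10⁻³) = −99.4 dBm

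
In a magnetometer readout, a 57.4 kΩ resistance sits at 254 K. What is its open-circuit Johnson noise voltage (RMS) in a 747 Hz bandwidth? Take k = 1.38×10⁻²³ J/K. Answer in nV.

V_n = √(4kTRB)
4kTRB = 4 × 1.38×10⁻²³ × 254 × 5.74×10⁴ × 7.47×10² = 6.01×10⁻¹³ V²
V_n = √(6.01×10⁻¹³) = 7.75×10⁻⁷ V = 775 nV

775 nV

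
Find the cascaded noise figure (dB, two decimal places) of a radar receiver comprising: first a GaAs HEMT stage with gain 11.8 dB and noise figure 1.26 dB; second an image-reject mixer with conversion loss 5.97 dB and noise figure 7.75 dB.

Convert to linear (a loss of L dB is a gain of −L dB): F_i = 10^(NF_i/10), G_i = 10^(G_i,dB/10)
  Stage 1: F_1 = 10^(1.26/10) = 1.337, G_1 = 10^(11.8/10) = 15.14
  Stage 2: F_2 = 10^(7.75/10) = 5.957, G_2 = 10^(−5.97/10) = 0.2529
Friis cascade:
  F = 1.337 + (5.957 − 1)/15.14 = 1.664
NF = 10 log₁₀(1.664) = 2.21 dB

2.21 dB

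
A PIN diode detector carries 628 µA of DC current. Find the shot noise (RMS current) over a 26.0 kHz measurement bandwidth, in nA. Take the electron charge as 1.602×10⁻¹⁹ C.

2.29 nA

I_n = √(2qI·B)
2qI·B = 2 × 1.602×10⁻¹⁹ × 6.28×10⁻⁴ × 2.60×10⁴ = 5.23×10⁻¹⁸ A²
I_n = √(5.23×10⁻¹⁸) = 2.29×10⁻⁹ A = 2.29 nA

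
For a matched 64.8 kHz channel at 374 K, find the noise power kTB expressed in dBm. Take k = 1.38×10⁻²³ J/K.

−124.8 dBm

P_n = kTB = 1.38×10⁻²³ × 374 × 6.48×10⁴ = 3.34×10⁻¹⁶ W
In dBm: 10 log₁₀(3.34×10⁻¹⁶ / 10⁻³) = −124.8 dBm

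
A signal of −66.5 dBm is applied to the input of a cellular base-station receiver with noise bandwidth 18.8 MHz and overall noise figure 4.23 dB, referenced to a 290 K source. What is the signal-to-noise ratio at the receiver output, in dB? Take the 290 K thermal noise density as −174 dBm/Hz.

30.5 dB

Noise floor: N = −174 + 10 log₁₀(B) + NF
10 log₁₀(1.88×10⁷) = 72.74 dB
N = −174 + 72.74 + 4.23 = −97.03 dBm
SNR = P_sig − N = −66.5 − (−97.03) = 30.53 dB → 30.5 dB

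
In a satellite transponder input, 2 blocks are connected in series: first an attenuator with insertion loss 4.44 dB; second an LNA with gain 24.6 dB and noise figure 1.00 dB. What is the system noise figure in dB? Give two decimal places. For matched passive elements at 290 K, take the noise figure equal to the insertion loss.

5.44 dB

Convert to linear (a loss of L dB is a gain of −L dB): F_i = 10^(NF_i/10), G_i = 10^(G_i,dB/10)
  Stage 1: F_1 = 10^(4.44/10) = 2.780, G_1 = 10^(−4.44/10) = 0.3597
  Stage 2: F_2 = 10^(1.00/10) = 1.259, G_2 = 10^(24.6/10) = 288.4
Friis cascade:
  F = 2.780 + (1.259 − 1)/0.3597 = 3.499
NF = 10 log₁₀(3.499) = 5.44 dB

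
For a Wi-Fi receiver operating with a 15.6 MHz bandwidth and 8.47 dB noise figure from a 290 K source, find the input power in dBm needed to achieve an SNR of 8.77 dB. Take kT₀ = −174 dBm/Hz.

Sensitivity = −174 + 10 log₁₀(B) + NF + SNR_min
= −174 + 71.93 + 8.47 + 8.77
= −84.83 dBm → −84.8 dBm

−84.8 dBm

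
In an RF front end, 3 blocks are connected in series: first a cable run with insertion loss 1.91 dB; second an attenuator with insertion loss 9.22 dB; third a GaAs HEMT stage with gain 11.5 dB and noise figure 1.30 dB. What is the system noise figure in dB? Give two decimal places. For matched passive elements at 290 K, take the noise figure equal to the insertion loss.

12.43 dB

Convert to linear (a loss of L dB is a gain of −L dB): F_i = 10^(NF_i/10), G_i = 10^(G_i,dB/10)
  Stage 1: F_1 = 10^(1.91/10) = 1.552, G_1 = 10^(−1.91/10) = 0.6442
  Stage 2: F_2 = 10^(9.22/10) = 8.356, G_2 = 10^(−9.22/10) = 0.1197
  Stage 3: F_3 = 10^(1.30/10) = 1.349, G_3 = 10^(11.5/10) = 14.13
Friis cascade:
  F = 1.552 + (8.356 − 1)/0.6442 + (1.349 − 1)/0.07709 = 17.50
NF = 10 log₁₀(17.50) = 12.43 dB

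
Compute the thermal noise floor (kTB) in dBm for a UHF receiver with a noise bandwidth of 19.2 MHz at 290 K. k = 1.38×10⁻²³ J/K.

−101.1 dBm

P_n = kTB = 1.38×10⁻²³ × 290 × 1.92×10⁷ = 7.68×10⁻¹⁴ W
In dBm: 10 log₁₀(7.68×10⁻¹⁴ / 10⁻³) = −101.1 dBm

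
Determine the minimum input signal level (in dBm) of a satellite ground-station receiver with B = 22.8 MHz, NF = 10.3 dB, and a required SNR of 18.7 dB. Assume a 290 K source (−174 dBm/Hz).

Sensitivity = −174 + 10 log₁₀(B) + NF + SNR_min
= −174 + 73.58 + 10.3 + 18.7
= −71.42 dBm → −71.4 dBm

−71.4 dBm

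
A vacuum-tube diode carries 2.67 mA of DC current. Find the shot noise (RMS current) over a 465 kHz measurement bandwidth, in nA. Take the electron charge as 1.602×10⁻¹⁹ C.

19.9 nA

I_n = √(2qI·B)
2qI·B = 2 × 1.602×10⁻¹⁹ × 2.67×10⁻³ × 4.65×10⁵ = 3.98×10⁻¹⁶ A²
I_n = √(3.98×10⁻¹⁶) = 1.99×10⁻⁸ A = 19.9 nA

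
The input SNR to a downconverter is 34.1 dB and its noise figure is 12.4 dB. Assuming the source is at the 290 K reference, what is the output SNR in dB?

21.7 dB

By definition F = SNR_in/SNR_out, so in dB: SNR_out = SNR_in − NF
SNR_out = 34.1 − 12.4 = 21.7 dB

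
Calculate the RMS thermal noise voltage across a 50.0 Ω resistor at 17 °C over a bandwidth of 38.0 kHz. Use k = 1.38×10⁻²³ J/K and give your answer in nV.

174 nV

T = 17 °C + 273.15 = 290.15 K
V_n = √(4kTRB)
4kTRB = 4 × 1.38×10⁻²³ × 290.15 × 5.00×10¹ × 3.80×10⁴ = 3.04×10⁻¹⁴ V²
V_n = √(3.04×10⁻¹⁴) = 1.74×10⁻⁷ V = 174 nV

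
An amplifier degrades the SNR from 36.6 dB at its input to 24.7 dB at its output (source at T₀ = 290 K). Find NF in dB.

NF (dB) = SNR_in(dB) − SNR_out(dB) when the source is at T₀
NF = 36.6 − 24.7 = 11.9 dB

11.9 dB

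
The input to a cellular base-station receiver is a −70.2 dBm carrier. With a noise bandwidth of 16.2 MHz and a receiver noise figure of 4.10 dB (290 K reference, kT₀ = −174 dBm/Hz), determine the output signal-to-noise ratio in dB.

Noise floor: N = −174 + 10 log₁₀(B) + NF
10 log₁₀(1.62×10⁷) = 72.1 dB
N = −174 + 72.1 + 4.10 = −97.80 dBm
SNR = P_sig − N = −70.2 − (−97.80) = 27.60 dB → 27.6 dB

27.6 dB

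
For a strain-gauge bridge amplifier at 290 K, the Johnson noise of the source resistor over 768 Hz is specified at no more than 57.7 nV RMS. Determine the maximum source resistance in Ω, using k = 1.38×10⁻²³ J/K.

271 Ω

Johnson–Nyquist: V_n = √(4kTRB) ⇒ R = V_n² / (4kTB)
4kTB = 4 × 1.38×10⁻²³ × 290 × 7.68×10² = 1.23×10⁻¹⁷
R = (5.77×10⁻⁸)² / 1.23×10⁻¹⁷ = 2.71×10² Ω = 271 Ω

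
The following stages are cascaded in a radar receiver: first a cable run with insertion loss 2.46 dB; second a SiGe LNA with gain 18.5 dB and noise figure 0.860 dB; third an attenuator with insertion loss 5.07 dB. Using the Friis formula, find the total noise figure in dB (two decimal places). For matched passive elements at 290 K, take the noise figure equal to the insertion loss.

3.43 dB

Convert to linear (a loss of L dB is a gain of −L dB): F_i = 10^(NF_i/10), G_i = 10^(G_i,dB/10)
  Stage 1: F_1 = 10^(2.46/10) = 1.762, G_1 = 10^(−2.46/10) = 0.5675
  Stage 2: F_2 = 10^(0.860/10) = 1.219, G_2 = 10^(18.5/10) = 70.79
  Stage 3: F_3 = 10^(5.07/10) = 3.214, G_3 = 10^(−5.07/10) = 0.3112
Friis cascade:
  F = 1.762 + (1.219 − 1)/0.5675 + (3.214 − 1)/40.18 = 2.203
NF = 10 log₁₀(2.203) = 3.43 dB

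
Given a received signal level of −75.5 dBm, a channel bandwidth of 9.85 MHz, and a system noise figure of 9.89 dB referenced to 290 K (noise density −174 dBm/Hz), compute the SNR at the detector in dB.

18.7 dB

Noise floor: N = −174 + 10 log₁₀(B) + NF
10 log₁₀(9.85×10⁶) = 69.93 dB
N = −174 + 69.93 + 9.89 = −94.18 dBm
SNR = P_sig − N = −75.5 − (−94.18) = 18.68 dB → 18.7 dB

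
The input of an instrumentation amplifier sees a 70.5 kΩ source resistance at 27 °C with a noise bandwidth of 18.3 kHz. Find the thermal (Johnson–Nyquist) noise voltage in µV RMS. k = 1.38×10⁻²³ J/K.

4.62 µV

T = 27 °C + 273.15 = 300.15 K
V_n = √(4kTRB)
4kTRB = 4 × 1.38×10⁻²³ × 300.15 × 7.05×10⁴ × 1.83×10⁴ = 2.14×10⁻¹¹ V²
V_n = √(2.14×10⁻¹¹) = 4.62×10⁻⁶ V = 4.62 µV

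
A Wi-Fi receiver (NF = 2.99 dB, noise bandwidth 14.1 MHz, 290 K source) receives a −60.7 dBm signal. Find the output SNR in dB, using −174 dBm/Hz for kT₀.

38.8 dB

Noise floor: N = −174 + 10 log₁₀(B) + NF
10 log₁₀(1.41×10⁷) = 71.49 dB
N = −174 + 71.49 + 2.99 = −99.52 dBm
SNR = P_sig − N = −60.7 − (−99.52) = 38.82 dB → 38.8 dB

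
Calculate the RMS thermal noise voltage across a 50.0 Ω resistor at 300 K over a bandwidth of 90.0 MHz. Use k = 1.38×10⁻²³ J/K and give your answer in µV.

8.63 µV

V_n = √(4kTRB)
4kTRB = 4 × 1.38×10⁻²³ × 300 × 5.00×10¹ × 9.00×10⁷ = 7.45×10⁻¹¹ V²
V_n = √(7.45×10⁻¹¹) = 8.63×10⁻⁶ V = 8.63 µV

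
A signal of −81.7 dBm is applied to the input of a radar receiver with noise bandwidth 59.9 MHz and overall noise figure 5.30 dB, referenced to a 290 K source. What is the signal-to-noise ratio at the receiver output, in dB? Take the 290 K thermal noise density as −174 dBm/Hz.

Noise floor: N = −174 + 10 log₁₀(B) + NF
10 log₁₀(5.99×10⁷) = 77.77 dB
N = −174 + 77.77 + 5.30 = −90.93 dBm
SNR = P_sig − N = −81.7 − (−90.93) = 9.23 dB → 9.2 dB

9.2 dB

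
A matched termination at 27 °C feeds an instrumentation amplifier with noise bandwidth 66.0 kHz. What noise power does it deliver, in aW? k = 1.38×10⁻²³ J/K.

T = 27 °C + 273.15 = 300.15 K
P_n = kTB = 1.38×10⁻²³ × 300.15 × 6.60×10⁴ = 2.73×10⁻¹⁶ W = 273 aW

273 aW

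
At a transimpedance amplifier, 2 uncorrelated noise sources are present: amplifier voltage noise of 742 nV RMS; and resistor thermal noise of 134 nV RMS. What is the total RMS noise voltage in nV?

Uncorrelated sources add in power (mean-square): V_tot = √(ΣV_i²)
V_tot = √[(7.42×10⁻⁷)² + (1.34×10⁻⁷)²] = 7.54×10⁻⁷ V = 754 nV

754 nV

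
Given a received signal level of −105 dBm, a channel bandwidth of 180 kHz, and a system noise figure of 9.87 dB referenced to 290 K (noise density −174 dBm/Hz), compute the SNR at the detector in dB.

Noise floor: N = −174 + 10 log₁₀(B) + NF
10 log₁₀(1.80×10⁵) = 52.55 dB
N = −174 + 52.55 + 9.87 = −111.58 dBm
SNR = P_sig − N = −105 − (−111.58) = 6.58 dB → 6.6 dB

6.6 dB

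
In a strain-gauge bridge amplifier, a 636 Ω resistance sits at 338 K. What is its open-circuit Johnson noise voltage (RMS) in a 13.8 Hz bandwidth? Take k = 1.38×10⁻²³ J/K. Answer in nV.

V_n = √(4kTRB)
4kTRB = 4 × 1.38×10⁻²³ × 338 × 6.36×10² × 1.38×10¹ = 1.64×10⁻¹⁶ V²
V_n = √(1.64×10⁻¹⁶) = 1.28×10⁻⁸ V = 12.8 nV

12.8 nV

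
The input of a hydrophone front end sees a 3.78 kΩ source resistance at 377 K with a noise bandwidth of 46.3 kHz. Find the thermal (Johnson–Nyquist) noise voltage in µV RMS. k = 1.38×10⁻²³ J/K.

1.91 µV

V_n = √(4kTRB)
4kTRB = 4 × 1.38×10⁻²³ × 377 × 3.78×10³ × 4.63×10⁴ = 3.64×10⁻¹² V²
V_n = √(3.64×10⁻¹²) = 1.91×10⁻⁶ V = 1.91 µV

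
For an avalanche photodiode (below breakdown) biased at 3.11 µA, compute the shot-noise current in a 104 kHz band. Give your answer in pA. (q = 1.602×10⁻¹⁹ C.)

I_n = √(2qI·B)
2qI·B = 2 × 1.602×10⁻¹⁹ × 3.11×10⁻⁶ × 1.04×10⁵ = 1.04×10⁻¹⁹ A²
I_n = √(1.04×10⁻¹⁹) = 3.22×10⁻¹⁰ A = 322 pA

322 pA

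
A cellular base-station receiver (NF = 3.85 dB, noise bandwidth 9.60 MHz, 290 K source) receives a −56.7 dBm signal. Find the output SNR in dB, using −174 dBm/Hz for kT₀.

Noise floor: N = −174 + 10 log₁₀(B) + NF
10 log₁₀(9.60×10⁶) = 69.82 dB
N = −174 + 69.82 + 3.85 = −100.33 dBm
SNR = P_sig − N = −56.7 − (−100.33) = 43.63 dB → 43.6 dB

43.6 dB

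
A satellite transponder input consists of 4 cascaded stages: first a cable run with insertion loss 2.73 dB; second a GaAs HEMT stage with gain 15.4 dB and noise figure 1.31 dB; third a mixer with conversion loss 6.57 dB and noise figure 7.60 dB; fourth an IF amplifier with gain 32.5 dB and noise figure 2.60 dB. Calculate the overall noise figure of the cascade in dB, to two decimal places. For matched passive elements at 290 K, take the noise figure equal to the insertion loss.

Convert to linear (a loss of L dB is a gain of −L dB): F_i = 10^(NF_i/10), G_i = 10^(G_i,dB/10)
  Stage 1: F_1 = 10^(2.73/10) = 1.875, G_1 = 10^(−2.73/10) = 0.5333
  Stage 2: F_2 = 10^(1.31/10) = 1.352, G_2 = 10^(15.4/10) = 34.67
  Stage 3: F_3 = 10^(7.60/10) = 5.754, G_3 = 10^(−6.57/10) = 0.2203
  Stage 4: F_4 = 10^(2.60/10) = 1.820, G_4 = 10^(32.5/10) = 1778
Friis cascade:
  F = 1.875 + (1.352 − 1)/0.5333 + (5.754 − 1)/18.49 + (1.820 − 1)/4.074 = 2.993
NF = 10 log₁₀(2.993) = 4.76 dB

4.76 dB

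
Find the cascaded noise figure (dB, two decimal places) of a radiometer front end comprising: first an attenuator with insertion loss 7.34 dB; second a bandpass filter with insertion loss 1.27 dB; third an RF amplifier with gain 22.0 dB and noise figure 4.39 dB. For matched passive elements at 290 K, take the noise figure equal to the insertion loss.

Convert to linear (a loss of L dB is a gain of −L dB): F_i = 10^(NF_i/10), G_i = 10^(G_i,dB/10)
  Stage 1: F_1 = 10^(7.34/10) = 5.420, G_1 = 10^(−7.34/10) = 0.1845
  Stage 2: F_2 = 10^(1.27/10) = 1.340, G_2 = 10^(−1.27/10) = 0.7464
  Stage 3: F_3 = 10^(4.39/10) = 2.748, G_3 = 10^(22.0/10) = 158.5
Friis cascade:
  F = 5.420 + (1.340 − 1)/0.1845 + (2.748 − 1)/0.1377 = 19.95
NF = 10 log₁₀(19.95) = 13.00 dB

13.00 dB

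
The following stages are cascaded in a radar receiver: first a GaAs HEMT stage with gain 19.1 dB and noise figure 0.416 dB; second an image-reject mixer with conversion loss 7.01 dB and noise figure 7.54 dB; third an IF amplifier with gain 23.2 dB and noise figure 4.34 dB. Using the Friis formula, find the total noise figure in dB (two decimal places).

1.02 dB

Convert to linear (a loss of L dB is a gain of −L dB): F_i = 10^(NF_i/10), G_i = 10^(G_i,dB/10)
  Stage 1: F_1 = 10^(0.416/10) = 1.101, G_1 = 10^(19.1/10) = 81.28
  Stage 2: F_2 = 10^(7.54/10) = 5.675, G_2 = 10^(−7.01/10) = 0.1991
  Stage 3: F_3 = 10^(4.34/10) = 2.716, G_3 = 10^(23.2/10) = 208.9
Friis cascade:
  F = 1.101 + (5.675 − 1)/81.28 + (2.716 − 1)/16.18 = 1.264
NF = 10 log₁₀(1.264) = 1.02 dB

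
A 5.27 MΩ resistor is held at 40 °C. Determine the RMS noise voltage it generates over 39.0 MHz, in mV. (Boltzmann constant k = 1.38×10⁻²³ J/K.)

T = 40 °C + 273.15 = 313.15 K
V_n = √(4kTRB)
4kTRB = 4 × 1.38×10⁻²³ × 313.15 × 5.27×10⁶ × 3.90×10⁷ = 3.55×10⁻⁶ V²
V_n = √(3.55×10⁻⁶) = 1.88×10⁻³ V = 1.88 mV

1.88 mV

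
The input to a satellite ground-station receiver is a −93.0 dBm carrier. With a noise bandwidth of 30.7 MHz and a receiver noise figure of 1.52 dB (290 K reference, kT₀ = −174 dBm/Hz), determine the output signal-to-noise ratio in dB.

4.6 dB

Noise floor: N = −174 + 10 log₁₀(B) + NF
10 log₁₀(3.07×10⁷) = 74.87 dB
N = −174 + 74.87 + 1.52 = −97.61 dBm
SNR = P_sig − N = −93.0 − (−97.61) = 4.61 dB → 4.6 dB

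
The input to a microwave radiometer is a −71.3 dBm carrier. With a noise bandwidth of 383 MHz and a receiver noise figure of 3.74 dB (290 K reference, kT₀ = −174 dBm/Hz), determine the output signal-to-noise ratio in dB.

Noise floor: N = −174 + 10 log₁₀(B) + NF
10 log₁₀(3.83×10⁸) = 85.83 dB
N = −174 + 85.83 + 3.74 = −84.43 dBm
SNR = P_sig − N = −71.3 − (−84.43) = 13.13 dB → 13.1 dB

13.1 dB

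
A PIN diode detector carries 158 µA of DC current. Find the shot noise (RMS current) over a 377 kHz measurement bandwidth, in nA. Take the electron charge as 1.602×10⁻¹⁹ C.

4.37 nA

I_n = √(2qI·B)
2qI·B = 2 × 1.602×10⁻¹⁹ × 1.58×10⁻⁴ × 3.77×10⁵ = 1.91×10⁻¹⁷ A²
I_n = √(1.91×10⁻¹⁷) = 4.37×10⁻⁹ A = 4.37 nA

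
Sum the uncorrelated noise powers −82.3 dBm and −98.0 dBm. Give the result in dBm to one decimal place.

−82.2 dBm

Convert to linear, add, convert back:
P₁ = 5.89×10⁻¹² W, P₂ = 1.58×10⁻¹³ W
P_tot = 6.05×10⁻¹² W → 10 log₁₀(P_tot / 10⁻³) = −82.2 dBm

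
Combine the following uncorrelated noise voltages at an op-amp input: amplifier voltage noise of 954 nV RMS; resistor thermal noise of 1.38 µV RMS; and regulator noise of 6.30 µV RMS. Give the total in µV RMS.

6.52 µV

Uncorrelated sources add in power (mean-square): V_tot = √(ΣV_i²)
V_tot = √[(9.54×10⁻⁷)² + (1.38×10⁻⁶)² + (6.30×10⁻⁶)²] = 6.52×10⁻⁶ V = 6.52 µV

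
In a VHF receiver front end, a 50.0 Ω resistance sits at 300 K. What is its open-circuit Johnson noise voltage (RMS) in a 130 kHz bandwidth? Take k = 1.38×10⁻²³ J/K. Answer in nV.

328 nV

V_n = √(4kTRB)
4kTRB = 4 × 1.38×10⁻²³ × 300 × 5.00×10¹ × 1.30×10⁵ = 1.08×10⁻¹³ V²
V_n = √(1.08×10⁻¹³) = 3.28×10⁻⁷ V = 328 nV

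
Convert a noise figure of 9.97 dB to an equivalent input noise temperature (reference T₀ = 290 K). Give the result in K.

F = 10^(9.97/10) = 9.93116
T_e = (F − 1)·T₀ = (9.93116 − 1) × 290 = 2590 K

2590 K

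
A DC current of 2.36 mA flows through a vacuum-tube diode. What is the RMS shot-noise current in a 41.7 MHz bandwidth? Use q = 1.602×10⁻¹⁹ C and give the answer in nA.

178 nA

I_n = √(2qI·B)
2qI·B = 2 × 1.602×10⁻¹⁹ × 2.36×10⁻³ × 4.17×10⁷ = 3.15×10⁻¹⁴ A²
I_n = √(3.15×10⁻¹⁴) = 1.78×10⁻⁷ A = 178 nA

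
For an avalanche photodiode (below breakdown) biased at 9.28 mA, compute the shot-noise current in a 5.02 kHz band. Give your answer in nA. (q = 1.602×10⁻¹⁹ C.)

3.86 nA

I_n = √(2qI·B)
2qI·B = 2 × 1.602×10⁻¹⁹ × 9.28×10⁻³ × 5.02×10³ = 1.49×10⁻¹⁷ A²
I_n = √(1.49×10⁻¹⁷) = 3.86×10⁻⁹ A = 3.86 nA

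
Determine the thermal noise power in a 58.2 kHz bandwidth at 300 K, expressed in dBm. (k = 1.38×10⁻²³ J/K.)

P_n = kTB = 1.38×10⁻²³ × 300 × 5.82×10⁴ = 2.41×10⁻¹⁶ W
In dBm: 10 log₁₀(2.41×10⁻¹⁶ / 10⁻³) = −126.2 dBm

−126.2 dBm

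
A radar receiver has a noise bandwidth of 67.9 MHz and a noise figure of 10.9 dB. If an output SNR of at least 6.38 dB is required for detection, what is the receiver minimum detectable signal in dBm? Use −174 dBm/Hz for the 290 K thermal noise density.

Sensitivity = −174 + 10 log₁₀(B) + NF + SNR_min
= −174 + 78.32 + 10.9 + 6.38
= −78.40 dBm → −78.4 dBm

−78.4 dBm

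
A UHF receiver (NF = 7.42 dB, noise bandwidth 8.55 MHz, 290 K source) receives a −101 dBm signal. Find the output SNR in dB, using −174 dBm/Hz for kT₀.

−3.7 dB

Noise floor: N = −174 + 10 log₁₀(B) + NF
10 log₁₀(8.55×10⁶) = 69.32 dB
N = −174 + 69.32 + 7.42 = −97.26 dBm
SNR = P_sig − N = −101 − (−97.26) = −3.74 dB → −3.7 dB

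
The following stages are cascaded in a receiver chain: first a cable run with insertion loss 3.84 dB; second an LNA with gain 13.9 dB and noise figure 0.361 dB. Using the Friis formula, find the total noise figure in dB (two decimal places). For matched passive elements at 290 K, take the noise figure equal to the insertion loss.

4.20 dB

Convert to linear (a loss of L dB is a gain of −L dB): F_i = 10^(NF_i/10), G_i = 10^(G_i,dB/10)
  Stage 1: F_1 = 10^(3.84/10) = 2.421, G_1 = 10^(−3.84/10) = 0.4130
  Stage 2: F_2 = 10^(0.361/10) = 1.087, G_2 = 10^(13.9/10) = 24.55
Friis cascade:
  F = 2.421 + (1.087 − 1)/0.4130 = 2.631
NF = 10 log₁₀(2.631) = 4.20 dB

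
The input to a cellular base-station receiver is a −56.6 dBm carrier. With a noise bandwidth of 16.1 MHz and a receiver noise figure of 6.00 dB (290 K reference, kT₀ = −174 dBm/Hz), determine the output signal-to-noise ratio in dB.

Noise floor: N = −174 + 10 log₁₀(B) + NF
10 log₁₀(1.61×10⁷) = 72.07 dB
N = −174 + 72.07 + 6.00 = −95.93 dBm
SNR = P_sig − N = −56.6 − (−95.93) = 39.33 dB → 39.3 dB

39.3 dB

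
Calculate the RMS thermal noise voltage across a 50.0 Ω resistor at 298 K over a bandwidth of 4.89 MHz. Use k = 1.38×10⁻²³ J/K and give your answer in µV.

V_n = √(4kTRB)
4kTRB = 4 × 1.38×10⁻²³ × 298 × 5.00×10¹ × 4.89×10⁶ = 4.02×10⁻¹² V²
V_n = √(4.02×10⁻¹²) = 2.01×10⁻⁶ V = 2.01 µV

2.01 µV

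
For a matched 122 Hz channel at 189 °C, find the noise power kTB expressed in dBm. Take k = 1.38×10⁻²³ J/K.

T = 189 °C + 273.15 = 462.15 K
P_n = kTB = 1.38×10⁻²³ × 462.15 × 1.22×10² = 7.78×10⁻¹⁹ W
In dBm: 10 log₁₀(7.78×10⁻¹⁹ / 10⁻³) = −151.1 dBm

−151.1 dBm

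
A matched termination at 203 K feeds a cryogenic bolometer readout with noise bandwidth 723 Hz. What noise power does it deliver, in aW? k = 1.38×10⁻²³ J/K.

P_n = kTB = 1.38×10⁻²³ × 203 × 7.23×10² = 2.03×10⁻¹⁸ W = 2.03 aW

2.03 aW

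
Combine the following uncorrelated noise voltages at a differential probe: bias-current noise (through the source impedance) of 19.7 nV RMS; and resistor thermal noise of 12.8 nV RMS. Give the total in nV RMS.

Uncorrelated sources add in power (mean-square): V_tot = √(ΣV_i²)
V_tot = √[(1.97×10⁻⁸)² + (1.28×10⁻⁸)²] = 2.35×10⁻⁸ V = 23.5 nV

23.5 nV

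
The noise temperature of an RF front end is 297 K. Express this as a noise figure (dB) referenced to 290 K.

3.06 dB

F = 1 + T_e/T₀ = 1 + 297/290 = 2.02414
NF = 10 log₁₀(2.02414) = 3.06 dB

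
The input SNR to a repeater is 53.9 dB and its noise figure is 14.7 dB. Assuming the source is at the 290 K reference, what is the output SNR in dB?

By definition F = SNR_in/SNR_out, so in dB: SNR_out = SNR_in − NF
SNR_out = 53.9 − 14.7 = 39.2 dB

39.2 dB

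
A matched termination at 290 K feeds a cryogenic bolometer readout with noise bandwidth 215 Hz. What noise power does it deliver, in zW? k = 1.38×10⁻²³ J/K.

P_n = kTB = 1.38×10⁻²³ × 290 × 2.15×10² = 8.60×10⁻¹⁹ W = 860 zW

860 zW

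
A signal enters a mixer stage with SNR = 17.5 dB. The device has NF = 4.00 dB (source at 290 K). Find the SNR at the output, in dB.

By definition F = SNR_in/SNR_out, so in dB: SNR_out = SNR_in − NF
SNR_out = 17.5 − 4.00 = 13.50 dB

13.50 dB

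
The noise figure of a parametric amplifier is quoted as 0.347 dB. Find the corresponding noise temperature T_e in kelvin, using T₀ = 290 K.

F = 10^(0.347/10) = 1.08318
T_e = (F − 1)·T₀ = (1.08318 − 1) × 290 = 24.1 K

24.1 K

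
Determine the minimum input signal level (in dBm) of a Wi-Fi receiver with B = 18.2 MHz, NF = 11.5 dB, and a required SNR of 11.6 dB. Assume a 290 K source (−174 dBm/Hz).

−78.3 dBm

Sensitivity = −174 + 10 log₁₀(B) + NF + SNR_min
= −174 + 72.6 + 11.5 + 11.6
= −78.3 dBm → −78.3 dBm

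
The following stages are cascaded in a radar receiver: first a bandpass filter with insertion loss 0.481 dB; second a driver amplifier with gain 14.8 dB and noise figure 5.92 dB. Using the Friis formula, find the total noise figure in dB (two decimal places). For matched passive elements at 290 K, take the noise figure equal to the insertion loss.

Convert to linear (a loss of L dB is a gain of −L dB): F_i = 10^(NF_i/10), G_i = 10^(G_i,dB/10)
  Stage 1: F_1 = 10^(0.481/10) = 1.117, G_1 = 10^(−0.481/10) = 0.8952
  Stage 2: F_2 = 10^(5.92/10) = 3.908, G_2 = 10^(14.8/10) = 30.20
Friis cascade:
  F = 1.117 + (3.908 − 1)/0.8952 = 4.366
NF = 10 log₁₀(4.366) = 6.40 dB

6.40 dB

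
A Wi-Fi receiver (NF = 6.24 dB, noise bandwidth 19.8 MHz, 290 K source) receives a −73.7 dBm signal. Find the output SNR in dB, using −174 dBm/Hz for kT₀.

Noise floor: N = −174 + 10 log₁₀(B) + NF
10 log₁₀(1.98×10⁷) = 72.97 dB
N = −174 + 72.97 + 6.24 = −94.79 dBm
SNR = P_sig − N = −73.7 − (−94.79) = 21.09 dB → 21.1 dB

21.1 dB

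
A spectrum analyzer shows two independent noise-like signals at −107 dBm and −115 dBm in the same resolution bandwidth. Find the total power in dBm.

Convert to linear, add, convert back:
P₁ = 2.00×10⁻¹⁴ W, P₂ = 3.16×10⁻¹⁵ W
P_tot = 2.31×10⁻¹⁴ W → 10 log₁₀(P_tot / 10⁻³) = −106.4 dBm

−106.4 dBm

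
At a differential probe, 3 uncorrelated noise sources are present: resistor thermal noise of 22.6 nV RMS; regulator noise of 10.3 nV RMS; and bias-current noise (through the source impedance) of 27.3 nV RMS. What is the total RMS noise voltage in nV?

Uncorrelated sources add in power (mean-square): V_tot = √(ΣV_i²)
V_tot = √[(2.26×10⁻⁸)² + (1.03×10⁻⁸)² + (2.73×10⁻⁸)²] = 3.69×10⁻⁸ V = 36.9 nV

36.9 nV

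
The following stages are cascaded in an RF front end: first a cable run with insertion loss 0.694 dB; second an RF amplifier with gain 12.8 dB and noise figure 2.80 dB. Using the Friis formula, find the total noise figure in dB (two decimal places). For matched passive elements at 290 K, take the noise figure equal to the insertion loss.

Convert to linear (a loss of L dB is a gain of −L dB): F_i = 10^(NF_i/10), G_i = 10^(G_i,dB/10)
  Stage 1: F_1 = 10^(0.694/10) = 1.173, G_1 = 10^(−0.694/10) = 0.8523
  Stage 2: F_2 = 10^(2.80/10) = 1.905, G_2 = 10^(12.8/10) = 19.05
Friis cascade:
  F = 1.173 + (1.905 − 1)/0.8523 = 2.236
NF = 10 log₁₀(2.236) = 3.49 dB

3.49 dB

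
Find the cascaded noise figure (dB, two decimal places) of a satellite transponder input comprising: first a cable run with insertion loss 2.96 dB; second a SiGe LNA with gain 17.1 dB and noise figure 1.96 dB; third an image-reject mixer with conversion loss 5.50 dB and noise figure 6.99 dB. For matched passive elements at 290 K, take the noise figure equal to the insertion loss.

5.13 dB

Convert to linear (a loss of L dB is a gain of −L dB): F_i = 10^(NF_i/10), G_i = 10^(G_i,dB/10)
  Stage 1: F_1 = 10^(2.96/10) = 1.977, G_1 = 10^(−2.96/10) = 0.5058
  Stage 2: F_2 = 10^(1.96/10) = 1.570, G_2 = 10^(17.1/10) = 51.29
  Stage 3: F_3 = 10^(6.99/10) = 5.000, G_3 = 10^(−5.50/10) = 0.2818
Friis cascade:
  F = 1.977 + (1.570 − 1)/0.5058 + (5.000 − 1)/25.94 = 3.259
NF = 10 log₁₀(3.259) = 5.13 dB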